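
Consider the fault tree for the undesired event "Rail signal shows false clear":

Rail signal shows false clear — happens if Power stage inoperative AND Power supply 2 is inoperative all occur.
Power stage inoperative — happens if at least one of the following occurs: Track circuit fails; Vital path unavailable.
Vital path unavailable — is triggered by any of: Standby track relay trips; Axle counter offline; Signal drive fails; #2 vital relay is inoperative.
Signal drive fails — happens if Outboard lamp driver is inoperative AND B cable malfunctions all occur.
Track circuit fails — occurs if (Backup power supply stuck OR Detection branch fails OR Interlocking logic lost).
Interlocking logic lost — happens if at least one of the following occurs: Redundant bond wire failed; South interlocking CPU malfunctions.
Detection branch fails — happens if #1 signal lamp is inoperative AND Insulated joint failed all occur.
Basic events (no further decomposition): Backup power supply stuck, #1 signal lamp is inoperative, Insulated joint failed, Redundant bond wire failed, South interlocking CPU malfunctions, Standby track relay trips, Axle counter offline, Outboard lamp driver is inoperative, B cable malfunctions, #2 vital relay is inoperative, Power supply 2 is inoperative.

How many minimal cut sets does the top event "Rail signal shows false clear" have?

8

Detection branch fails [AND]: one cut set from each child combined → 1 × 1 = 1 cut set(s).
Interlocking logic lost [OR]: union of children's cut sets → 2 cut set(s).
Track circuit fails [OR]: union of children's cut sets → 4 cut set(s).
Signal drive fails [AND]: one cut set from each child combined → 1 × 1 = 1 cut set(s).
Vital path unavailable [OR]: union of children's cut sets → 4 cut set(s).
Power stage inoperative [OR]: union of children's cut sets → 8 cut set(s).
Rail signal shows false clear [AND]: one cut set from each child combined → 8 × 1 = 8 cut set(s).
Minimal cut sets: {Backup power supply stuck, Power supply 2 is inoperative}; {#1 signal lamp is inoperative, Insulated joint failed, Power supply 2 is inoperative}; {Power supply 2 is inoperative, Redundant bond wire failed}; {Power supply 2 is inoperative, South interlocking CPU malfunctions}; {Power supply 2 is inoperative, Standby track relay trips}; {Axle counter offline, Power supply 2 is inoperative}; {B cable malfunctions, Outboard lamp driver is inoperative, Power supply 2 is inoperative}; {#2 vital relay is inoperative, Power supply 2 is inoperative}.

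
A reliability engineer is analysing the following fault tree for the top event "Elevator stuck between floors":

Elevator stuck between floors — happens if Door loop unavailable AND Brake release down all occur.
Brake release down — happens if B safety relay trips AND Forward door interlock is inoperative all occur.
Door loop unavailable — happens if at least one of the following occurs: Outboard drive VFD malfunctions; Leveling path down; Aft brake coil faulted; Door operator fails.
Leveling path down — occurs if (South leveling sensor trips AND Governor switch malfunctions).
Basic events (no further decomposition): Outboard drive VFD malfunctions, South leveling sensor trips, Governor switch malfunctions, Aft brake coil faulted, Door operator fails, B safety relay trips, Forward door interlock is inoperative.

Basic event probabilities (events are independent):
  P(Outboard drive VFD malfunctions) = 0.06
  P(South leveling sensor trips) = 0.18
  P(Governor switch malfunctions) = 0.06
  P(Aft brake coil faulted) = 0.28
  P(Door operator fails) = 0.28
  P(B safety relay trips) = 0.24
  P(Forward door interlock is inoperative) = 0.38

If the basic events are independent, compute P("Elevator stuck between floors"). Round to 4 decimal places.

P(Leveling path down) [AND] = 0.18 × 0.06 = 0.010800
P(Door loop unavailable) [OR] = 1 − (1−0.06) × (1−0.010800) × (1−0.28) × (1−0.28) = 0.517967
P(Brake release down) [AND] = 0.24 × 0.38 = 0.091200
P(Elevator stuck between floors) [AND] = 0.517967 × 0.091200 = 0.047239
Rounded to 4 decimal places: P(Elevator stuck between floors) ≈ 0.0472.

0.0472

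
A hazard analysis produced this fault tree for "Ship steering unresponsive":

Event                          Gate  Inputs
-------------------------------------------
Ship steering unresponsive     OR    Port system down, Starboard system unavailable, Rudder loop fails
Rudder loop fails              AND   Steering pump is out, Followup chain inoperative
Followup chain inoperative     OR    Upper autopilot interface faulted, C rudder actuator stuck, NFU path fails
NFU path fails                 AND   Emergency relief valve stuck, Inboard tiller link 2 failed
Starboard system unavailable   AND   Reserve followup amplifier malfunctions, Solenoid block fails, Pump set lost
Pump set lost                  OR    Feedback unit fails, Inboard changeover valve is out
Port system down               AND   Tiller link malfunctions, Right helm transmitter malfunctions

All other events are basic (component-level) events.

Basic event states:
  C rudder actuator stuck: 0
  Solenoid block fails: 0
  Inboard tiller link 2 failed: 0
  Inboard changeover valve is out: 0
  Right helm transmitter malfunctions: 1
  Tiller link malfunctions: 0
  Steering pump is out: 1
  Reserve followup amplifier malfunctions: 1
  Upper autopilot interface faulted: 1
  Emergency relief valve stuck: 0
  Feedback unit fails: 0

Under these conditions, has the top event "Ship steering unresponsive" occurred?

Yes

Port system down [AND]: Tiller link malfunctions=not, Right helm transmitter malfunctions=occurs → not all inputs occur → does not occur.
Pump set lost [OR]: Feedback unit fails=not, Inboard changeover valve is out=not → no input occurs → does not occur.
Starboard system unavailable [AND]: Reserve followup amplifier malfunctions=occurs, Solenoid block fails=not, Pump set lost=not → not all inputs occur → does not occur.
NFU path fails [AND]: Emergency relief valve stuck=not, Inboard tiller link 2 failed=not → not all inputs occur → does not occur.
Followup chain inoperative [OR]: Upper autopilot interface faulted=occurs, C rudder actuator stuck=not, NFU path fails=not → at least one input occurs → occurs.
Rudder loop fails [AND]: Steering pump is out=occurs, Followup chain inoperative=occurs → all inputs occur → occurs.
Ship steering unresponsive [OR]: Port system down=not, Starboard system unavailable=not, Rudder loop fails=occurs → at least one input occurs → occurs.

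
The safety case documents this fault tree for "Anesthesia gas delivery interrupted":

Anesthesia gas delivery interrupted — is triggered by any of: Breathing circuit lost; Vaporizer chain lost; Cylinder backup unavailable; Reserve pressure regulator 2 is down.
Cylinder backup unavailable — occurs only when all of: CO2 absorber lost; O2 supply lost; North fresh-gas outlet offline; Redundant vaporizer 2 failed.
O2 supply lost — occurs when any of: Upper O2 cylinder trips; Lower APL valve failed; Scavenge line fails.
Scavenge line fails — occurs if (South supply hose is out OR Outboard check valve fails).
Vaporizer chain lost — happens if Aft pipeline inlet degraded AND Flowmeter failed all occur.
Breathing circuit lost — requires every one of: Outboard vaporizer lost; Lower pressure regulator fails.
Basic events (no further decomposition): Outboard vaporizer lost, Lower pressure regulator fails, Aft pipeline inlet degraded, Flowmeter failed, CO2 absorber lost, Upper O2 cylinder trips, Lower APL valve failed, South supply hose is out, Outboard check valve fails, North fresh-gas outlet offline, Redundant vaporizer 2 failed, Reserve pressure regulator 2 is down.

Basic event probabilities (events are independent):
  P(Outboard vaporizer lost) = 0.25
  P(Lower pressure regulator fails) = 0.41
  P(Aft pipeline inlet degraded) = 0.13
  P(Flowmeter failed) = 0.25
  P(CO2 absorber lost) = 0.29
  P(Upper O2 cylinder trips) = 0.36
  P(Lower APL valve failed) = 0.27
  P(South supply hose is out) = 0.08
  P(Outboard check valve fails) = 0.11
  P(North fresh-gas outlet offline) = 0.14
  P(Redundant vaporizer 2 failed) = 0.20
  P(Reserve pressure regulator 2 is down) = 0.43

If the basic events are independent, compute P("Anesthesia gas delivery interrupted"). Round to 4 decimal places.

P(Breathing circuit lost) [AND] = 0.25 × 0.41 = 0.102500
P(Vaporizer chain lost) [AND] = 0.13 × 0.25 = 0.032500
P(Scavenge line fails) [OR] = 1 − (1−0.08) × (1−0.11) = 0.181200
P(O2 supply lost) [OR] = 1 − (1−0.36) × (1−0.27) × (1−0.181200) = 0.617457
P(Cylinder backup unavailable) [AND] = 0.29 × 0.617457 × 0.14 × 0.20 = 0.005014
P(Anesthesia gas delivery interrupted) [OR] = 1 − (1−0.102500) × (1−0.032500) × (1−0.005014) × (1−0.43) = 0.507533
Rounded to 4 decimal places: P(Anesthesia gas delivery interrupted) ≈ 0.5075.

0.5075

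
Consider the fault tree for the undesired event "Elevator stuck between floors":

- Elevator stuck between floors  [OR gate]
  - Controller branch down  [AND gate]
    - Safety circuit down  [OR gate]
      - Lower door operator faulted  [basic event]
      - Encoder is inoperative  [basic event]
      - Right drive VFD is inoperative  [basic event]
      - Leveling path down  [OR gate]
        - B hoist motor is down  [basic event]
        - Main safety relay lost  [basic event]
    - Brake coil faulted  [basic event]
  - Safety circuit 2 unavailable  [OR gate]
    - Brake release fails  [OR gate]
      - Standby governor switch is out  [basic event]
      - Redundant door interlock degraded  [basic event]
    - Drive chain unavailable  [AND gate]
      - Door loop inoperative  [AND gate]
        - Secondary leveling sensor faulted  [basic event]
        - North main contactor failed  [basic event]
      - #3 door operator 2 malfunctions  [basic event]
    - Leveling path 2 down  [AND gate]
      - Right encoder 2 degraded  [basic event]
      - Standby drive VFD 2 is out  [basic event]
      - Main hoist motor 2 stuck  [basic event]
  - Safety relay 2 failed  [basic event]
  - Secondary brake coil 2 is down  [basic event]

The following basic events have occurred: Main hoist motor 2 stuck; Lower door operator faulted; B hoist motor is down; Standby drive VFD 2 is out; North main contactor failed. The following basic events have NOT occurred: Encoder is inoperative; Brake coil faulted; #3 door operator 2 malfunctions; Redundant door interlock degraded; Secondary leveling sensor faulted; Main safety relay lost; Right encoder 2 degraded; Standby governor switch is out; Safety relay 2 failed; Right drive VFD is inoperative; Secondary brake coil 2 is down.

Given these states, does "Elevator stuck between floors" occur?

No

Leveling path down [OR]: B hoist motor is down=occurs, Main safety relay lost=not → at least one input occurs → occurs.
Safety circuit down [OR]: Lower door operator faulted=occurs, Encoder is inoperative=not, Right drive VFD is inoperative=not, Leveling path down=occurs → at least one input occurs → occurs.
Controller branch down [AND]: Safety circuit down=occurs, Brake coil faulted=not → not all inputs occur → does not occur.
Brake release fails [OR]: Standby governor switch is out=not, Redundant door interlock degraded=not → no input occurs → does not occur.
Door loop inoperative [AND]: Secondary leveling sensor faulted=not, North main contactor failed=occurs → not all inputs occur → does not occur.
Drive chain unavailable [AND]: Door loop inoperative=not, #3 door operator 2 malfunctions=not → not all inputs occur → does not occur.
Leveling path 2 down [AND]: Right encoder 2 degraded=not, Standby drive VFD 2 is out=occurs, Main hoist motor 2 stuck=occurs → not all inputs occur → does not occur.
Safety circuit 2 unavailable [OR]: Brake release fails=not, Drive chain unavailable=not, Leveling path 2 down=not → no input occurs → does not occur.
Elevator stuck between floors [OR]: Controller branch down=not, Safety circuit 2 unavailable=not, Safety relay 2 failed=not, Secondary brake coil 2 is down=not → no input occurs → does not occur.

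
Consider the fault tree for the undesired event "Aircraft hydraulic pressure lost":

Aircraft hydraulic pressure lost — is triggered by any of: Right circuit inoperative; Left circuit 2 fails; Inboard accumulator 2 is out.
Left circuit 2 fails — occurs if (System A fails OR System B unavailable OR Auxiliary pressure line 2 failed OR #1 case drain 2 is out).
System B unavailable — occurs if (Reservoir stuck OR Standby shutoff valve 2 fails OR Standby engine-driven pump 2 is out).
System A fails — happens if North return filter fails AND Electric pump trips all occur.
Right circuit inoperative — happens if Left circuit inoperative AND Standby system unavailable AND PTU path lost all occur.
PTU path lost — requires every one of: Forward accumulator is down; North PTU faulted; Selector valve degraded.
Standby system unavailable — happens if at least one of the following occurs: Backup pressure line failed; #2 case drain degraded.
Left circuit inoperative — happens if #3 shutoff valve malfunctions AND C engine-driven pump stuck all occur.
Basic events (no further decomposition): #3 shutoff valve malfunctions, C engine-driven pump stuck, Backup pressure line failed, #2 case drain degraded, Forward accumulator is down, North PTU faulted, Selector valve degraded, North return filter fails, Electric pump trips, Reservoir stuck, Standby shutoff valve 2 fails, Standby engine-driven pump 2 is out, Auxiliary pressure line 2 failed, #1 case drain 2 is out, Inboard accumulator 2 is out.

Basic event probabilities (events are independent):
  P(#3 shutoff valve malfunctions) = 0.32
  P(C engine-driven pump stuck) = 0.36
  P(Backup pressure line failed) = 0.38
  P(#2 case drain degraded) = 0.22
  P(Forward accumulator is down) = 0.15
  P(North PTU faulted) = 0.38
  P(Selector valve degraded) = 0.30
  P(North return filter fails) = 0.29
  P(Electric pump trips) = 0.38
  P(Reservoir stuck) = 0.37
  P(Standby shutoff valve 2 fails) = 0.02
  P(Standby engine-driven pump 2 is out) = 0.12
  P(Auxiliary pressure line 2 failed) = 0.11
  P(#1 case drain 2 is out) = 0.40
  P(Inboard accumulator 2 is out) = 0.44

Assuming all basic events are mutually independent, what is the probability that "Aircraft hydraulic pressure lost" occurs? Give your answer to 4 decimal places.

0.8556

P(Left circuit inoperative) [AND] = 0.32 × 0.36 = 0.115200
P(Standby system unavailable) [OR] = 1 − (1−0.38) × (1−0.22) = 0.516400
P(PTU path lost) [AND] = 0.15 × 0.38 × 0.30 = 0.017100
P(Right circuit inoperative) [AND] = 0.115200 × 0.516400 × 0.017100 = 0.001017
P(System A fails) [AND] = 0.29 × 0.38 = 0.110200
P(System B unavailable) [OR] = 1 − (1−0.37) × (1−0.02) × (1−0.12) = 0.456688
P(Left circuit 2 fails) [OR] = 1 − (1−0.110200) × (1−0.456688) × (1−0.11) × (1−0.40) = 0.741844
P(Aircraft hydraulic pressure lost) [OR] = 1 − (1−0.001017) × (1−0.741844) × (1−0.44) = 0.855580
Rounded to 4 decimal places: P(Aircraft hydraulic pressure lost) ≈ 0.8556.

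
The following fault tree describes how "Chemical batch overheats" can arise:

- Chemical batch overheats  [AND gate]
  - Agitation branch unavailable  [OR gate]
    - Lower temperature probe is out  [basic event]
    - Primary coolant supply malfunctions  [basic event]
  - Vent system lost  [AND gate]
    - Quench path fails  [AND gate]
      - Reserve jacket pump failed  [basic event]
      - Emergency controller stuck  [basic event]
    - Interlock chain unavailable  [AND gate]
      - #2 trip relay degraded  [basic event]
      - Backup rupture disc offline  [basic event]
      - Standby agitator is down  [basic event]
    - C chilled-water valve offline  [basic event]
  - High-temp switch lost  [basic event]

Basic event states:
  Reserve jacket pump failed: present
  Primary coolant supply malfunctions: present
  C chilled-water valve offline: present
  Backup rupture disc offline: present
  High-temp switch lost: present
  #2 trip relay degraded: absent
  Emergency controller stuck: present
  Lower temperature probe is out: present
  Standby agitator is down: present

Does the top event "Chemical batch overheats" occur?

No

Agitation branch unavailable [OR]: Lower temperature probe is out=occurs, Primary coolant supply malfunctions=occurs → at least one input occurs → occurs.
Quench path fails [AND]: Reserve jacket pump failed=occurs, Emergency controller stuck=occurs → all inputs occur → occurs.
Interlock chain unavailable [AND]: #2 trip relay degraded=not, Backup rupture disc offline=occurs, Standby agitator is down=occurs → not all inputs occur → does not occur.
Vent system lost [AND]: Quench path fails=occurs, Interlock chain unavailable=not, C chilled-water valve offline=occurs → not all inputs occur → does not occur.
Chemical batch overheats [AND]: Agitation branch unavailable=occurs, Vent system lost=not, High-temp switch lost=occurs → not all inputs occur → does not occur.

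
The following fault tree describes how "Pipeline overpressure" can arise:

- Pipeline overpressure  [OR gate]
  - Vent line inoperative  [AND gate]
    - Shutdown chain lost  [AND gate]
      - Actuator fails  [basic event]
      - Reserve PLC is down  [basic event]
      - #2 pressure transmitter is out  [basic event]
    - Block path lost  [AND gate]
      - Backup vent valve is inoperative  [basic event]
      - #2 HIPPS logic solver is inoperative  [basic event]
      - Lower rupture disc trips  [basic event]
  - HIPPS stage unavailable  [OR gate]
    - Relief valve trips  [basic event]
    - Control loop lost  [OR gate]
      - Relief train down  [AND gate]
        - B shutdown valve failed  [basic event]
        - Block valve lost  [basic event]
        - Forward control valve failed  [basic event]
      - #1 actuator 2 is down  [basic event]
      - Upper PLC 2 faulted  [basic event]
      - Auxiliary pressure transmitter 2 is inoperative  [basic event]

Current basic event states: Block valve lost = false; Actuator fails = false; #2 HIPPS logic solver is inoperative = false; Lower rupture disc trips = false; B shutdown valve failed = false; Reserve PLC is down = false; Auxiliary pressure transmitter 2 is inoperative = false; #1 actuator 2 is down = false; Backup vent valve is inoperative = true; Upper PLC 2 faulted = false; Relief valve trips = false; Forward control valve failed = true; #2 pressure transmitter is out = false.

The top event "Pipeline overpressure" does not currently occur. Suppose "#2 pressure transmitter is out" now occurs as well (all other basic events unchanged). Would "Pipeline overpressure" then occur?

No

Counterfactual: set "#2 pressure transmitter is out" to occurred.
Shutdown chain lost [AND]: Actuator fails=not, Reserve PLC is down=not, #2 pressure transmitter is out=occurs → not all inputs occur → does not occur.
Block path lost [AND]: Backup vent valve is inoperative=occurs, #2 HIPPS logic solver is inoperative=not, Lower rupture disc trips=not → not all inputs occur → does not occur.
Vent line inoperative [AND]: Shutdown chain lost=not, Block path lost=not → not all inputs occur → does not occur.
Relief train down [AND]: B shutdown valve failed=not, Block valve lost=not, Forward control valve failed=occurs → not all inputs occur → does not occur.
Control loop lost [OR]: Relief train down=not, #1 actuator 2 is down=not, Upper PLC 2 faulted=not, Auxiliary pressure transmitter 2 is inoperative=not → no input occurs → does not occur.
HIPPS stage unavailable [OR]: Relief valve trips=not, Control loop lost=not → no input occurs → does not occur.
Pipeline overpressure [OR]: Vent line inoperative=not, HIPPS stage unavailable=not → no input occurs → does not occur.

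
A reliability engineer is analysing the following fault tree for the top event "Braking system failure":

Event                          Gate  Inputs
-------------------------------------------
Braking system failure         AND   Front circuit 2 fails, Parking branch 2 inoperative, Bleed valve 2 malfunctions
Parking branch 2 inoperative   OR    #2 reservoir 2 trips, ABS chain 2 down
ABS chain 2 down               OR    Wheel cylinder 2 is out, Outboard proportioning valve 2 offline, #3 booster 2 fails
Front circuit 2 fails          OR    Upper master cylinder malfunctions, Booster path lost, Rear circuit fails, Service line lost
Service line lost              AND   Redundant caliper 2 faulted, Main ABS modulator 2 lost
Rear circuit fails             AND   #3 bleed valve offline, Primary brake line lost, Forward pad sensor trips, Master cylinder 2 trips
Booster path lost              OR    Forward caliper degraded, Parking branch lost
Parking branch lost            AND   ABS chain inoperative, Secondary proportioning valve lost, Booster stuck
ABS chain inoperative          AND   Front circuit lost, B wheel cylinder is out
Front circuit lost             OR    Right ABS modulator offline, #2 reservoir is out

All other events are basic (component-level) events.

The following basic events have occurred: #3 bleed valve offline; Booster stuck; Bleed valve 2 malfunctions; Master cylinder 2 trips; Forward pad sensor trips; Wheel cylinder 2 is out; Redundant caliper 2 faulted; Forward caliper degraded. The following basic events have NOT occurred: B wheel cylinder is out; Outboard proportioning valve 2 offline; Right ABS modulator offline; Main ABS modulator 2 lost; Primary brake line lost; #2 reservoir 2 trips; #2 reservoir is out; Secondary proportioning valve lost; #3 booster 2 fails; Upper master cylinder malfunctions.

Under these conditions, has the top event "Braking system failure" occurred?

Yes

Front circuit lost [OR]: Right ABS modulator offline=not, #2 reservoir is out=not → no input occurs → does not occur.
ABS chain inoperative [AND]: Front circuit lost=not, B wheel cylinder is out=not → not all inputs occur → does not occur.
Parking branch lost [AND]: ABS chain inoperative=not, Secondary proportioning valve lost=not, Booster stuck=occurs → not all inputs occur → does not occur.
Booster path lost [OR]: Forward caliper degraded=occurs, Parking branch lost=not → at least one input occurs → occurs.
Rear circuit fails [AND]: #3 bleed valve offline=occurs, Primary brake line lost=not, Forward pad sensor trips=occurs, Master cylinder 2 trips=occurs → not all inputs occur → does not occur.
Service line lost [AND]: Redundant caliper 2 faulted=occurs, Main ABS modulator 2 lost=not → not all inputs occur → does not occur.
Front circuit 2 fails [OR]: Upper master cylinder malfunctions=not, Booster path lost=occurs, Rear circuit fails=not, Service line lost=not → at least one input occurs → occurs.
ABS chain 2 down [OR]: Wheel cylinder 2 is out=occurs, Outboard proportioning valve 2 offline=not, #3 booster 2 fails=not → at least one input occurs → occurs.
Parking branch 2 inoperative [OR]: #2 reservoir 2 trips=not, ABS chain 2 down=occurs → at least one input occurs → occurs.
Braking system failure [AND]: Front circuit 2 fails=occurs, Parking branch 2 inoperative=occurs, Bleed valve 2 malfunctions=occurs → all inputs occur → occurs.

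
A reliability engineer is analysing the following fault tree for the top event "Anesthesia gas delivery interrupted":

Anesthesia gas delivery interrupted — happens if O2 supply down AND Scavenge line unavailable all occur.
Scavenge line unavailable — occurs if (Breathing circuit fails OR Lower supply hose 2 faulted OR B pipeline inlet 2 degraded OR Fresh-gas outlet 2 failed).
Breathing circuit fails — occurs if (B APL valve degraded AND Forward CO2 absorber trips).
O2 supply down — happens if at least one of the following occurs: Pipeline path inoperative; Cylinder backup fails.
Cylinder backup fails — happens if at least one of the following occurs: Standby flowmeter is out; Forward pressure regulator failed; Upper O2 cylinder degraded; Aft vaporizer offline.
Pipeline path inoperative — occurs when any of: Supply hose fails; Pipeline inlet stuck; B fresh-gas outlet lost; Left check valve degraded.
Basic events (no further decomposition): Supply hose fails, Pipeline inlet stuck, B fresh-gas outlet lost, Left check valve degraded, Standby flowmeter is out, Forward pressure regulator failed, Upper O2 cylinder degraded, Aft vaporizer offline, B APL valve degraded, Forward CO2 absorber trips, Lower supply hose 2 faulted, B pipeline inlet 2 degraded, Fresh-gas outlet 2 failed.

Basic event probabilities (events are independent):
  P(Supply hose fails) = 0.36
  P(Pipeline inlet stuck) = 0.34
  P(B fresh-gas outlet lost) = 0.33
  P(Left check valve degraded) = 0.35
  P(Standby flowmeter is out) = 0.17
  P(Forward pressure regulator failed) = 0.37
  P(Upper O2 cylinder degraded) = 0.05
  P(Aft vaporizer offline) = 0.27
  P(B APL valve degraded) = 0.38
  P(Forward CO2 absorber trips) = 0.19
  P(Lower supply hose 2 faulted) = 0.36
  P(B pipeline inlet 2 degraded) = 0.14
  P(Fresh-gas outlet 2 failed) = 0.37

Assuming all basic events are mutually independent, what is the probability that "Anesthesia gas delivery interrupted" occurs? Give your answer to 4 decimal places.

0.6330

P(Pipeline path inoperative) [OR] = 1 − (1−0.36) × (1−0.34) × (1−0.33) × (1−0.35) = 0.816045
P(Cylinder backup fails) [OR] = 1 − (1−0.17) × (1−0.37) × (1−0.05) × (1−0.27) = 0.637369
P(O2 supply down) [OR] = 1 − (1−0.816045) × (1−0.637369) = 0.933292
P(Breathing circuit fails) [AND] = 0.38 × 0.19 = 0.072200
P(Scavenge line unavailable) [OR] = 1 − (1−0.072200) × (1−0.36) × (1−0.14) × (1−0.37) = 0.678283
P(Anesthesia gas delivery interrupted) [AND] = 0.933292 × 0.678283 = 0.633036
Rounded to 4 decimal places: P(Anesthesia gas delivery interrupted) ≈ 0.6330.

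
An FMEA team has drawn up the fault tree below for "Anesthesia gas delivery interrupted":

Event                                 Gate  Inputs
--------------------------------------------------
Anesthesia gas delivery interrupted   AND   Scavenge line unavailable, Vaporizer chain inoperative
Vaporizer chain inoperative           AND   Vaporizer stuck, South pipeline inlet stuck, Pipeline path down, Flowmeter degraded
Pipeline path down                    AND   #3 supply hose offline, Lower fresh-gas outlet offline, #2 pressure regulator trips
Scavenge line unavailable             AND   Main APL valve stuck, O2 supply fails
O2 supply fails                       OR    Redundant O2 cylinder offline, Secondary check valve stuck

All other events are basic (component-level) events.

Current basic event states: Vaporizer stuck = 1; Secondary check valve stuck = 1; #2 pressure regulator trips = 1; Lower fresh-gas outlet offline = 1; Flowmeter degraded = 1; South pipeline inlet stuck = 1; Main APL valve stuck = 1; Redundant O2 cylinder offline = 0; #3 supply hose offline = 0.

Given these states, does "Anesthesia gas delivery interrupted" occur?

O2 supply fails [OR]: Redundant O2 cylinder offline=not, Secondary check valve stuck=occurs → at least one input occurs → occurs.
Scavenge line unavailable [AND]: Main APL valve stuck=occurs, O2 supply fails=occurs → all inputs occur → occurs.
Pipeline path down [AND]: #3 supply hose offline=not, Lower fresh-gas outlet offline=occurs, #2 pressure regulator trips=occurs → not all inputs occur → does not occur.
Vaporizer chain inoperative [AND]: Vaporizer stuck=occurs, South pipeline inlet stuck=occurs, Pipeline path down=not, Flowmeter degraded=occurs → not all inputs occur → does not occur.
Anesthesia gas delivery interrupted [AND]: Scavenge line unavailable=occurs, Vaporizer chain inoperative=not → not all inputs occur → does not occur.

No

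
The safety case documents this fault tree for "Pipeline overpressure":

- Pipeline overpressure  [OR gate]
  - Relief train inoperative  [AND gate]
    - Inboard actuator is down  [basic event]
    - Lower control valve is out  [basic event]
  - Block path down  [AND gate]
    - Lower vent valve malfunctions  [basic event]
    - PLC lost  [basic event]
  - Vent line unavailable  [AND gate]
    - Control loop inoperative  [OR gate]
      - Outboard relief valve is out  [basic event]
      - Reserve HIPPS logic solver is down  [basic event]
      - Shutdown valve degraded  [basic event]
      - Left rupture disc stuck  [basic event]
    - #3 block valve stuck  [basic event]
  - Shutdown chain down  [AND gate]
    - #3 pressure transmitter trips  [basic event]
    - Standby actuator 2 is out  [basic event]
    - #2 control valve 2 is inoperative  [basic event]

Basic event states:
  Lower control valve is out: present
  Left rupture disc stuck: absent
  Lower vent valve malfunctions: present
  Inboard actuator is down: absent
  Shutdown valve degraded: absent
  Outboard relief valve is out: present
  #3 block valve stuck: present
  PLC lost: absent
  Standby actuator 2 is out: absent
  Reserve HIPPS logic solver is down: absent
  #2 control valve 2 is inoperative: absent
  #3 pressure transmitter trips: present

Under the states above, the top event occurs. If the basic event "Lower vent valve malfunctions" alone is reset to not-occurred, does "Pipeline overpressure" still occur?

Yes

Counterfactual: set "Lower vent valve malfunctions" to not occurred.
Relief train inoperative [AND]: Inboard actuator is down=not, Lower control valve is out=occurs → not all inputs occur → does not occur.
Block path down [AND]: Lower vent valve malfunctions=not, PLC lost=not → not all inputs occur → does not occur.
Control loop inoperative [OR]: Outboard relief valve is out=occurs, Reserve HIPPS logic solver is down=not, Shutdown valve degraded=not, Left rupture disc stuck=not → at least one input occurs → occurs.
Vent line unavailable [AND]: Control loop inoperative=occurs, #3 block valve stuck=occurs → all inputs occur → occurs.
Shutdown chain down [AND]: #3 pressure transmitter trips=occurs, Standby actuator 2 is out=not, #2 control valve 2 is inoperative=not → not all inputs occur → does not occur.
Pipeline overpressure [OR]: Relief train inoperative=not, Block path down=not, Vent line unavailable=occurs, Shutdown chain down=not → at least one input occurs → occurs.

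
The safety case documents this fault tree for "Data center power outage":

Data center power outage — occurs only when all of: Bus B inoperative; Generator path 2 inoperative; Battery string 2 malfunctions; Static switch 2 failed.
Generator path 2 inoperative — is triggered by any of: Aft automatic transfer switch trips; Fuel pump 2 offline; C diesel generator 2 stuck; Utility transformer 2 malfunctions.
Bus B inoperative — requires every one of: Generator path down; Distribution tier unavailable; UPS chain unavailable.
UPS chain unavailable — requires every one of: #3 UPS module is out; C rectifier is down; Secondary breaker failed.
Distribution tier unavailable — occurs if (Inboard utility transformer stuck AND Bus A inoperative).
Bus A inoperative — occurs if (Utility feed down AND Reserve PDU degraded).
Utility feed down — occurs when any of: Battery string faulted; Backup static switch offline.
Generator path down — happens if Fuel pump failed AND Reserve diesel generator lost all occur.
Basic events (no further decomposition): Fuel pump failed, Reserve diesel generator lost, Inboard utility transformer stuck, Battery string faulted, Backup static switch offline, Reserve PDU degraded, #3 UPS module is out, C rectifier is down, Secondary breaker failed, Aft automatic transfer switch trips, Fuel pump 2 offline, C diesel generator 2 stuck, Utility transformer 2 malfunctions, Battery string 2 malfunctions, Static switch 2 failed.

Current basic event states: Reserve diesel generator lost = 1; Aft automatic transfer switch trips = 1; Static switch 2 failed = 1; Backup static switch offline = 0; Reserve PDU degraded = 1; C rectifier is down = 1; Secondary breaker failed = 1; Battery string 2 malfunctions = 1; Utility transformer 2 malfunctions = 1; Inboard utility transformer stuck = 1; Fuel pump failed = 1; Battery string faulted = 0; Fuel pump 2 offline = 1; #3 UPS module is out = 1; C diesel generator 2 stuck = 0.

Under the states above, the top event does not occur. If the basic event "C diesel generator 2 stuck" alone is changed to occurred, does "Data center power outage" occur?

No

Counterfactual: set "C diesel generator 2 stuck" to occurred.
Generator path down [AND]: Fuel pump failed=occurs, Reserve diesel generator lost=occurs → all inputs occur → occurs.
Utility feed down [OR]: Battery string faulted=not, Backup static switch offline=not → no input occurs → does not occur.
Bus A inoperative [AND]: Utility feed down=not, Reserve PDU degraded=occurs → not all inputs occur → does not occur.
Distribution tier unavailable [AND]: Inboard utility transformer stuck=occurs, Bus A inoperative=not → not all inputs occur → does not occur.
UPS chain unavailable [AND]: #3 UPS module is out=occurs, C rectifier is down=occurs, Secondary breaker failed=occurs → all inputs occur → occurs.
Bus B inoperative [AND]: Generator path down=occurs, Distribution tier unavailable=not, UPS chain unavailable=occurs → not all inputs occur → does not occur.
Generator path 2 inoperative [OR]: Aft automatic transfer switch trips=occurs, Fuel pump 2 offline=occurs, C diesel generator 2 stuck=occurs, Utility transformer 2 malfunctions=occurs → at least one input occurs → occurs.
Data center power outage [AND]: Bus B inoperative=not, Generator path 2 inoperative=occurs, Battery string 2 malfunctions=occurs, Static switch 2 failed=occurs → not all inputs occur → does not occur.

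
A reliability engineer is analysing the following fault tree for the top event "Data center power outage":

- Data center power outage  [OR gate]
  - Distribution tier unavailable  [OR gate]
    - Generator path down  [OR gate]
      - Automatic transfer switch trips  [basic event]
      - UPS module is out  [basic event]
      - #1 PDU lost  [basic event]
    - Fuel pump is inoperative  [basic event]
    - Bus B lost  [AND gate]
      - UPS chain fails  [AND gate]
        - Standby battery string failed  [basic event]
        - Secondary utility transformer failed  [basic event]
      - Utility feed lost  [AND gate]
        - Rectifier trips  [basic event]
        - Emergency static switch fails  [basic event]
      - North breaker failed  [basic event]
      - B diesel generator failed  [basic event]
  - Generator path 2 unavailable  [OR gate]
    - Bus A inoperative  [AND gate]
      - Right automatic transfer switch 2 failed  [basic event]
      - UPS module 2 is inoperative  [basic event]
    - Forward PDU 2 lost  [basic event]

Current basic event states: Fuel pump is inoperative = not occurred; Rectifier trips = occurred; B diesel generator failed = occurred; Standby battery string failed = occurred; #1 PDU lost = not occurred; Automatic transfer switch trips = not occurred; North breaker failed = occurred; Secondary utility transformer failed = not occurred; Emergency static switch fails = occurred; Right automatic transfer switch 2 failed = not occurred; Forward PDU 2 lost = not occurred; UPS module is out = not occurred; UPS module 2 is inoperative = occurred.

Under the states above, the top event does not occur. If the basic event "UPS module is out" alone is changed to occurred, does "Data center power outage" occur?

Yes

Counterfactual: set "UPS module is out" to occurred.
Generator path down [OR]: Automatic transfer switch trips=not, UPS module is out=occurs, #1 PDU lost=not → at least one input occurs → occurs.
UPS chain fails [AND]: Standby battery string failed=occurs, Secondary utility transformer failed=not → not all inputs occur → does not occur.
Utility feed lost [AND]: Rectifier trips=occurs, Emergency static switch fails=occurs → all inputs occur → occurs.
Bus B lost [AND]: UPS chain fails=not, Utility feed lost=occurs, North breaker failed=occurs, B diesel generator failed=occurs → not all inputs occur → does not occur.
Distribution tier unavailable [OR]: Generator path down=occurs, Fuel pump is inoperative=not, Bus B lost=not → at least one input occurs → occurs.
Bus A inoperative [AND]: Right automatic transfer switch 2 failed=not, UPS module 2 is inoperative=occurs → not all inputs occur → does not occur.
Generator path 2 unavailable [OR]: Bus A inoperative=not, Forward PDU 2 lost=not → no input occurs → does not occur.
Data center power outage [OR]: Distribution tier unavailable=occurs, Generator path 2 unavailable=not → at least one input occurs → occurs.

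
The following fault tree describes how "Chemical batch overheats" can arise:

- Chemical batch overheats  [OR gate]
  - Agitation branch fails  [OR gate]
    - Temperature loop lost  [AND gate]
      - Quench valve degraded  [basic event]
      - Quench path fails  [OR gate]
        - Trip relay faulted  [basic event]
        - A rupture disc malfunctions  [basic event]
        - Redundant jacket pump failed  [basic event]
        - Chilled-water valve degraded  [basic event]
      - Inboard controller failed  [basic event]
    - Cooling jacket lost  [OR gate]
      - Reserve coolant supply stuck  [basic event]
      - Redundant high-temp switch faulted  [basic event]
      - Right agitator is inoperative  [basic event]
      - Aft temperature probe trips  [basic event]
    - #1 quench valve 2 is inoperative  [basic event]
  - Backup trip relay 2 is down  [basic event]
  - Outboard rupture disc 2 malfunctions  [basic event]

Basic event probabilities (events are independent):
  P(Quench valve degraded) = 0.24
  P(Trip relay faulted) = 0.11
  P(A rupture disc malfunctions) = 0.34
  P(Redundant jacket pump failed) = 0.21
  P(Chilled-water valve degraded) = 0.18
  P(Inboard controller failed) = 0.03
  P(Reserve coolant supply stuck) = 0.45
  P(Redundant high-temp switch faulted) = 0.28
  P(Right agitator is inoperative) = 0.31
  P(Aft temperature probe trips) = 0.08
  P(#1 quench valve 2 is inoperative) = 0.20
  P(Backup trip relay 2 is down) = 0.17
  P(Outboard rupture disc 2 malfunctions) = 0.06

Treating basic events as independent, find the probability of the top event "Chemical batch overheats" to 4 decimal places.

P(Quench path fails) [OR] = 1 − (1−0.11) × (1−0.34) × (1−0.21) × (1−0.18) = 0.619482
P(Temperature loop lost) [AND] = 0.24 × 0.619482 × 0.03 = 0.004460
P(Cooling jacket lost) [OR] = 1 − (1−0.45) × (1−0.28) × (1−0.31) × (1−0.08) = 0.748619
P(Agitation branch fails) [OR] = 1 − (1−0.004460) × (1−0.748619) × (1−0.20) = 0.799792
P(Chemical batch overheats) [OR] = 1 − (1−0.799792) × (1−0.17) × (1−0.06) = 0.843798
Rounded to 4 decimal places: P(Chemical batch overheats) ≈ 0.8438.

0.8438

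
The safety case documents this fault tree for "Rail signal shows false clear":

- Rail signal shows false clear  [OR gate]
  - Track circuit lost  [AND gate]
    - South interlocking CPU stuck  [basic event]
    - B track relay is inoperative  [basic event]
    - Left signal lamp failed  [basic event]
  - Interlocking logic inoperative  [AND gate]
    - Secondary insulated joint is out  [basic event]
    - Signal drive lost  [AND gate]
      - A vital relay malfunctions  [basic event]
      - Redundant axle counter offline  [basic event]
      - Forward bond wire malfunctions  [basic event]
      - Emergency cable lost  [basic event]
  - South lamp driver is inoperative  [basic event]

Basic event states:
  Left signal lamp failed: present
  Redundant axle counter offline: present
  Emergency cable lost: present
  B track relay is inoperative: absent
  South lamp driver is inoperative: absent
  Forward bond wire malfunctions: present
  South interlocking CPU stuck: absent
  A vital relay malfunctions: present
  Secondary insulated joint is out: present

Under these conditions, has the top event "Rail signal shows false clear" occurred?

Track circuit lost [AND]: South interlocking CPU stuck=not, B track relay is inoperative=not, Left signal lamp failed=occurs → not all inputs occur → does not occur.
Signal drive lost [AND]: A vital relay malfunctions=occurs, Redundant axle counter offline=occurs, Forward bond wire malfunctions=occurs, Emergency cable lost=occurs → all inputs occur → occurs.
Interlocking logic inoperative [AND]: Secondary insulated joint is out=occurs, Signal drive lost=occurs → all inputs occur → occurs.
Rail signal shows false clear [OR]: Track circuit lost=not, Interlocking logic inoperative=occurs, South lamp driver is inoperative=not → at least one input occurs → occurs.

Yes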